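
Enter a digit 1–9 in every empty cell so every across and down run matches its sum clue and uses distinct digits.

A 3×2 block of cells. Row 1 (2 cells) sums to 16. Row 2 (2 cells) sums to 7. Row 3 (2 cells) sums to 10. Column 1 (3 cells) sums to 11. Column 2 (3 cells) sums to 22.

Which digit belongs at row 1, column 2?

16 in 2 cells must be {7,9}.
The 16 across and the 11 down share only 7, so (1,1) = 7.
(1,2) = 16 − 7 = 9 completes the 16 across.
Nothing is forced directly, so branch on (2,1), whose candidates are 1 or 3. If (2,1) = 3: then (2,2) would have to be in {4} for the 7 across but in {5,6,7,8} for the 22 down — contradiction. So (2,1) = 1.
(2,2) = 7 − 1 = 6 completes the 7 across.
(3,1) = 11 − 8 = 3 completes the 11 down.
(3,2) = 10 − 3 = 7 completes the 10 across.

9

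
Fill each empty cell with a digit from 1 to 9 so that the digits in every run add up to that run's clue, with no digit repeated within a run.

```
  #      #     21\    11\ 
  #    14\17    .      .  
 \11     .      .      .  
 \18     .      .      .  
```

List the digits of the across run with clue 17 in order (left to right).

9 8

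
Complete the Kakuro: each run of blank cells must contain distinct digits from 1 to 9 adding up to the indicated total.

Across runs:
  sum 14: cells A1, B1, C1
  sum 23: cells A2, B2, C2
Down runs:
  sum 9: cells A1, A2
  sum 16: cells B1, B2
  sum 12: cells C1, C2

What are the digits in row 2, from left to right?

6, 9, 8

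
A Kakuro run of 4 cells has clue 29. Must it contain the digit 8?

Yes

The only way to make 29 from 4 distinct digits is {5,7,8,9}, which contains 8.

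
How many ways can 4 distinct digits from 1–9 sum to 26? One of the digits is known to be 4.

2

4 distinct digits from 1–9 sum between 10 and 30.
Keeping only sets containing 4.
Enumerating: {4,5,8,9}, {4,6,7,9}.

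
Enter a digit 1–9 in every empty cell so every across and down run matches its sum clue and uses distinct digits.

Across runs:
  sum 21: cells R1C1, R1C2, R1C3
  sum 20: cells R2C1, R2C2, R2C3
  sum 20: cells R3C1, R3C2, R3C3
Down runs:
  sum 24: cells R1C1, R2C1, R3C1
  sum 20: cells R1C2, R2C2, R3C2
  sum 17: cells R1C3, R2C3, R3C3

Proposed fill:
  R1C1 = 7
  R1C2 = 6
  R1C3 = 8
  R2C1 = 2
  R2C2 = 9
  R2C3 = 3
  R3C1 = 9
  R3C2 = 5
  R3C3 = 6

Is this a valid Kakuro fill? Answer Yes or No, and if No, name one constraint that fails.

No — the across run R2C1–R2C3 sums to 14, not 20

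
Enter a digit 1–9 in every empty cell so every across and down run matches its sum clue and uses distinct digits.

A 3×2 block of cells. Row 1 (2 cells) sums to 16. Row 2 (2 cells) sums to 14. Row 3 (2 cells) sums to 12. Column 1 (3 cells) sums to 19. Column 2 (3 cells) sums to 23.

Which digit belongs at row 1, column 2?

9

16 in 2 cells must be {7,9}; 23 in 3 cells must be {6,8,9}.
The 16 across and the 23 down share only 9, so (1,2) = 9.
Given what's placed, (3,2) must be 8 to fit the 12 across and 23 down.
(1,1) = 16 − 9 = 7 completes the 16 across.
(2,2) = 23 − 17 = 6 completes the 23 down.
(3,1) = 12 − 8 = 4 completes the 12 across.
(2,1) = 14 − 6 = 8 completes the 14 across.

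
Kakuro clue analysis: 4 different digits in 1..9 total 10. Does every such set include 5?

No

The only way to make 10 from 4 distinct digits is {1,2,3,4}, which does not contain 5.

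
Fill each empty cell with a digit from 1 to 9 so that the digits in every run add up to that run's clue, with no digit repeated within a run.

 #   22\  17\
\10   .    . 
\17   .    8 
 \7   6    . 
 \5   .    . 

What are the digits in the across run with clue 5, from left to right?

3 2

17 in 2 cells must be {8,9}.
R2C1 = 17 − 8 = 9 completes the 17 across.
R3C2 = 7 − 6 = 1 completes the 7 across.
No cell is forced outright now. R4C2 can only be 2 or 3 (the digits allowed by both its 5 across and its 17 down). If R4C2 = 3: then R1C2 would have to be in {1,2,3,4,6,7,8,9} for the 10 across but in {5} for the 17 down — contradiction. So R4C2 = 2.
R1C2 = 17 − 11 = 6 completes the 17 down.
R4C1 = 5 − 2 = 3 completes the 5 across.
R1C1 = 10 − 6 = 4 completes the 10 across.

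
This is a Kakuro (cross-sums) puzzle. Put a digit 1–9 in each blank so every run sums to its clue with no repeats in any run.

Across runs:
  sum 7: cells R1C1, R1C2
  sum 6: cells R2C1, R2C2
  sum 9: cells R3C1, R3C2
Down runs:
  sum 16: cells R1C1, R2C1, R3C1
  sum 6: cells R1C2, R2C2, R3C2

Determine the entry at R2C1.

6 in 3 cells must be {1,2,3}.
Nothing is forced directly, so branch on R1C2, whose candidates are 1 or 2 or 3. If R1C2 = 1: that forces R1C1 = 6, R2C2 = 2, R3C2 = 3, after which R2C1 would have to be in {4} for the 6 across but in {1,2,3,7,8,9} for the 16 down — contradiction. If R1C2 = 2: that forces R1C1 = 5, R2C2 = 1, R3C2 = 3, after which R2C1 would have to be in {5} for the 6 across but in {2,3,4,7,8,9} for the 16 down — contradiction. So R1C2 = 3.
R1C1 = 7 − 3 = 4 completes the 7 across.
Given what's placed, R2C1 must be 5 to fit the 6 across and 16 down.
R2C2 = 6 − 5 = 1 completes the 6 across.
R3C1 = 16 − 9 = 7 completes the 16 down.
R3C2 = 9 − 7 = 2 completes the 9 across.

5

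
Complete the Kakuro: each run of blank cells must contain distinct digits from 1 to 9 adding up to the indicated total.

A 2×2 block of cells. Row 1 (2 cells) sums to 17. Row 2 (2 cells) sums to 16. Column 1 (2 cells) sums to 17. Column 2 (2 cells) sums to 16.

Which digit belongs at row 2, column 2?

17 in 2 cells must be {8,9}; 16 in 2 cells must be {7,9}.
The 17 across and the 16 down share only 9, so (1,2) = 9.
The 16 across and the 17 down share only 9, so (2,1) = 9.
(2,2) = 16 − 9 = 7 completes the 16 across.
(1,1) = 17 − 9 = 8 completes the 17 across.

7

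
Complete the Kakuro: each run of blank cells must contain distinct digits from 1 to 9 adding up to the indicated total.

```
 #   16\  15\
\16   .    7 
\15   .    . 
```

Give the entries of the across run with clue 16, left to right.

16 in 2 cells must be {7,9}.
R1C1 = 16 − 7 = 9 completes the 16 across.
R2C1 = 16 − 9 = 7 completes the 16 down.
R2C2 = 15 − 7 = 8 completes the 15 across.

9 7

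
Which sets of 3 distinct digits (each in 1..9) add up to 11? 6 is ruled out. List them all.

3 distinct digits from 1–9 sum between 6 and 24.
Dropping sets that contain 6.

{1,2,8}; {1,3,7}; {2,4,5}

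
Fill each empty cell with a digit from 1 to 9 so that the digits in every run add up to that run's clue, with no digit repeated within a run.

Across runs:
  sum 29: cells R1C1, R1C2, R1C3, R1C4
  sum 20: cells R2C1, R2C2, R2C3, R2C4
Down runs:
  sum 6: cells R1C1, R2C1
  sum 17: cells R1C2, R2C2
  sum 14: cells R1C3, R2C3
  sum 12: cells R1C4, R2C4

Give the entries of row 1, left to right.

5, 9, 8, 7

29 in 4 cells must be {5,7,8,9}; 17 in 2 cells must be {8,9}.
Only 5 fits R1C1 under both its across sum 29 and down sum 6.
R2C1 = 6 − 5 = 1 completes the 6 down.
Nothing is forced directly, so branch on R1C2, whose candidates are 8 or 9. If R1C2 = 8: that forces R1C3 = 9, R1C4 = 7, R2C2 = 9, after which R2C3 would have to be in {2,3,4,6,7,8} for the 20 across but in {5} for the 14 down — contradiction. So R1C2 = 9.
R1C3 = 8: the only remaining digit allowed by both the 29 across and the 14 down.
R1C4 = 29 − 22 = 7 completes the 29 across.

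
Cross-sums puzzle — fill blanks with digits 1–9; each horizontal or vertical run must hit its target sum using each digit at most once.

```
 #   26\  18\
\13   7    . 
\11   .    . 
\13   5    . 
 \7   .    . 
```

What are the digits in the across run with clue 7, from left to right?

6, 1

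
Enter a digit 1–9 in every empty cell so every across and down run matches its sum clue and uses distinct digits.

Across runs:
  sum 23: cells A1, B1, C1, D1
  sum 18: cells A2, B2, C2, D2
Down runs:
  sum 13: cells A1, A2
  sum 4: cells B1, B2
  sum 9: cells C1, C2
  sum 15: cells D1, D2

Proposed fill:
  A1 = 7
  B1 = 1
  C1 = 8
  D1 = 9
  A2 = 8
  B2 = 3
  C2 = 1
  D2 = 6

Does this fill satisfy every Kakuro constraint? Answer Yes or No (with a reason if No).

No — the across run A1–D1 sums to 25, not 23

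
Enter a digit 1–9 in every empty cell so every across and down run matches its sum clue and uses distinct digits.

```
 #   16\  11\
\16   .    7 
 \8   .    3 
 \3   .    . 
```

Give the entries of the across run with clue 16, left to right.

9 7

16 in 2 cells must be {7,9}; 3 in 2 cells must be {1,2}.
R1C1 = 16 − 7 = 9 completes the 16 across.
R2C1 = 8 − 3 = 5 completes the 8 across.
R3C1 = 16 − 14 = 2 completes the 16 down.
R3C2 = 3 − 2 = 1 completes the 3 across.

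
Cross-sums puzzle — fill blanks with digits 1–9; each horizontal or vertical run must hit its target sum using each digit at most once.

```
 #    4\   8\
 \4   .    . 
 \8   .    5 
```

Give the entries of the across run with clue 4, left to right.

1 3

4 in 2 cells must be {1,3}.
R1C2 = 8 − 5 = 3 completes the 8 down.
R2C1 = 8 − 5 = 3 completes the 8 across.
R1C1 = 4 − 3 = 1 completes the 4 across.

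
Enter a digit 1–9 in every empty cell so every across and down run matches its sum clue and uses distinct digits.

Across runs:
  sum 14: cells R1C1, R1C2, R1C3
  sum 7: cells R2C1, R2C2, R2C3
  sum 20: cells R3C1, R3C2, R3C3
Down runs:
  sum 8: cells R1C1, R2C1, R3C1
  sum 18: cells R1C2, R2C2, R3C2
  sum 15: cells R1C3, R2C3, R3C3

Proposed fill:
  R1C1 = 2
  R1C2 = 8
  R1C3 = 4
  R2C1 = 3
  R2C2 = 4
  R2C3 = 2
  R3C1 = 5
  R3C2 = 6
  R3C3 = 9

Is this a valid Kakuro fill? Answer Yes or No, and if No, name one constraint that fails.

No — the down run R1C1–R3C1 sums to 10, not 8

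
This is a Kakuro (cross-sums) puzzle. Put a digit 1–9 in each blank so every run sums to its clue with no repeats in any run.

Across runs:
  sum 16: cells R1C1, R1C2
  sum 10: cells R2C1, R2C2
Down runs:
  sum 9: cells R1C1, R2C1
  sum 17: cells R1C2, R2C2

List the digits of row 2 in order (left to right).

16 in 2 cells must be {7,9}; 17 in 2 cells must be {8,9}.
The 16 across and the 9 down share only 7, so R1C1 = 7.
R1C2 = 16 − 7 = 9 completes the 16 across.
R2C1 = 9 − 7 = 2 completes the 9 down.
R2C2 = 10 − 2 = 8 completes the 10 across.

2 8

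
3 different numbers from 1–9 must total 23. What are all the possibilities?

{6,8,9}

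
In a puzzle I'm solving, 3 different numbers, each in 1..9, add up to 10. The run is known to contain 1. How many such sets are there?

3 distinct digits from 1–9 sum between 6 and 24.
Keeping only sets containing 1.
Enumerating: {1,2,7}, {1,3,6}, {1,4,5}.

3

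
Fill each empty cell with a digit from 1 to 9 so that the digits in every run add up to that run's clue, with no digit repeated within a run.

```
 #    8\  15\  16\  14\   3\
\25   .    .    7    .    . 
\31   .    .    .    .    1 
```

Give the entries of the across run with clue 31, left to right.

7, 6, 9, 8, 1

16 in 2 cells must be {7,9}; 3 in 2 cells must be {1,2}.
R1C5 = 3 − 1 = 2 completes the 3 down.
R2C3 = 16 − 7 = 9 completes the 16 down.
No cell is forced outright now. R2C1 can only be 6 or 7 (the digits allowed by both its 31 across and its 8 down). If R2C1 = 6: then R1C1 would have to be in {1,3,4,5,6,8,9} for the 25 across but in {2} for the 8 down — contradiction. So R2C1 = 7.
R1C1 = 8 − 7 = 1 completes the 8 down.
No cell is forced outright now. R2C2 can only be 6 or 8 (the digits allowed by both its 31 across and its 15 down). If R2C2 = 8: then R1C2 would have to be in {6,9} for the 25 across but in {7} for the 15 down — contradiction. So R2C2 = 6.
R1C2 = 15 − 6 = 9 completes the 15 down.
R1C4 = 25 − 19 = 6 completes the 25 across.
R2C4 = 31 − 23 = 8 completes the 31 across.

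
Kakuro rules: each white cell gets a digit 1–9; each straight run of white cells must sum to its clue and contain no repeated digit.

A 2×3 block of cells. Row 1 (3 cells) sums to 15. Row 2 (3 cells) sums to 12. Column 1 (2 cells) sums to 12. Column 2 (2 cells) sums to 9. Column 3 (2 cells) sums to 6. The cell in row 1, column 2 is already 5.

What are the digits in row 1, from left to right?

(2,2) = 9 − 5 = 4 completes the 9 down.
Nothing is forced directly, so branch on (1,3), whose candidates are 1 or 2 or 4. If (1,3) = 2: that forces (1,1) = 8, after which (2,1) would have to be in {1,2,3,5,6,7} for the 12 across but in {4} for the 12 down — contradiction. If (1,3) = 4: then (1,1) would have to be in {6} for the 15 across but in {3,4,5,7,8,9} for the 12 down — contradiction. So (1,3) = 1.
(1,1) = 15 − 6 = 9 completes the 15 across.
(2,1) = 12 − 9 = 3 completes the 12 down.
(2,3) = 12 − 7 = 5 completes the 12 across.

9 5 1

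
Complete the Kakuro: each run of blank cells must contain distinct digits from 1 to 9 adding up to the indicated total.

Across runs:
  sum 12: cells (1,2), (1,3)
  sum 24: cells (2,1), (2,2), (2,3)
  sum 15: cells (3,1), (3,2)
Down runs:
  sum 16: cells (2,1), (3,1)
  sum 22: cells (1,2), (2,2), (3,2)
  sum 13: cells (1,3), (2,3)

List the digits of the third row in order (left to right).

9, 6

24 in 3 cells must be {7,8,9}; 16 in 2 cells must be {7,9}.
Nothing is forced directly, so branch on (2,1), whose candidates are 7 or 9. If (2,1) = 9: that forces (3,1) = 7, (3,2) = 8, after which (2,2) would have to be in {7,8} for the 24 across but in {5,9} for the 22 down — contradiction. So (2,1) = 7.
(3,1) = 16 − 7 = 9 completes the 16 down.
(3,2) = 15 − 9 = 6 completes the 15 across.
(2,2) = 9: the only remaining digit allowed by both the 24 across and the 22 down.
(2,3) = 24 − 16 = 8 completes the 24 across.
(1,2) = 22 − 15 = 7 completes the 22 down.
(1,3) = 12 − 7 = 5 completes the 12 across.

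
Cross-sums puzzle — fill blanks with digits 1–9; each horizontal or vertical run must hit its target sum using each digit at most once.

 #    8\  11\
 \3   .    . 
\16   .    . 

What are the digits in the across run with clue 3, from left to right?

3 in 2 cells must be {1,2}; 16 in 2 cells must be {7,9}.
The 3 across and the 11 down share only 2, so R1C2 = 2.
The 16 across and the 8 down share only 7, so R2C1 = 7.
R2C2 = 16 − 7 = 9 completes the 16 across.
R1C1 = 3 − 2 = 1 completes the 3 across.

1 2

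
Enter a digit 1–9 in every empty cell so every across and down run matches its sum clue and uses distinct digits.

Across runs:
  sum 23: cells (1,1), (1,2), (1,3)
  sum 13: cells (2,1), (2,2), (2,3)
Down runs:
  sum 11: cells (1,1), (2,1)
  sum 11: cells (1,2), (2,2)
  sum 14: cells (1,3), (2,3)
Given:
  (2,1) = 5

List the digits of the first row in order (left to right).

6 9 8

23 in 3 cells must be {6,8,9}.
(1,1) = 11 − 5 = 6 completes the 11 down.
Given what's placed, (2,3) must be 6 to fit the 13 across and 14 down.
(1,3) = 14 − 6 = 8 completes the 14 down.
(2,2) = 13 − 11 = 2 completes the 13 across.
(1,2) = 23 − 14 = 9 completes the 23 across.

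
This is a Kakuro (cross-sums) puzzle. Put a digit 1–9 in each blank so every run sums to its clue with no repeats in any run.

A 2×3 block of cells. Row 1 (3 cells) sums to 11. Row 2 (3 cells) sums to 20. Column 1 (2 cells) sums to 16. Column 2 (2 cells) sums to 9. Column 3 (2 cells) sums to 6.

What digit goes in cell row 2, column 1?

9

16 in 2 cells must be {7,9}.
The 11 across and the 16 down share only 7, so (1,1) = 7.
Given what's placed, (1,3) must be 1 to fit the 11 across and 6 down.
(2,1) = 16 − 7 = 9 completes the 16 down.
(2,3) = 6 − 1 = 5 completes the 6 down.
(1,2) = 11 − 8 = 3 completes the 11 across.
(2,2) = 20 − 14 = 6 completes the 20 across.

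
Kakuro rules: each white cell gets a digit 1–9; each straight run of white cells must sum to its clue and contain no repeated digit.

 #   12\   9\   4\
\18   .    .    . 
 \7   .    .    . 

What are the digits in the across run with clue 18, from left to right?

7 in 3 cells must be {1,2,4}; 4 in 2 cells must be {1,3}.
The 7 across and the 12 down share only 4, so R2C1 = 4.
Given what's placed, R2C3 must be 1 to fit the 7 across and 4 down.
R1C1 = 12 − 4 = 8 completes the 12 down.
R1C3 = 4 − 1 = 3 completes the 4 down.
R2C2 = 7 − 5 = 2 completes the 7 across.
R1C2 = 18 − 11 = 7 completes the 18 across.

8 7 3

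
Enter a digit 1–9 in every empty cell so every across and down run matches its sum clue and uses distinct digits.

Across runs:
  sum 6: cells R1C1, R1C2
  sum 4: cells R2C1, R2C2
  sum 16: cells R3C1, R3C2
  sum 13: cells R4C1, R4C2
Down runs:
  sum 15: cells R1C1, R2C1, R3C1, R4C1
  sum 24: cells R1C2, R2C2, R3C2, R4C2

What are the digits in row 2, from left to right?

1, 3

4 in 2 cells must be {1,3}; 16 in 2 cells must be {7,9}.
Nothing is forced directly, so branch on R2C2, whose candidates are 1 or 3. If R2C2 = 1: then R1C2 would have to be in {1,2,4,5} for the 6 across but in {6,8,9} for the 24 down — contradiction. So R2C2 = 3.
R2C1 = 4 − 3 = 1 completes the 4 across.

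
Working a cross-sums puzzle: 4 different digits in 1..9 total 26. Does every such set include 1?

Counterexample: {2,7,8,9} sums to 26 without using 1.

No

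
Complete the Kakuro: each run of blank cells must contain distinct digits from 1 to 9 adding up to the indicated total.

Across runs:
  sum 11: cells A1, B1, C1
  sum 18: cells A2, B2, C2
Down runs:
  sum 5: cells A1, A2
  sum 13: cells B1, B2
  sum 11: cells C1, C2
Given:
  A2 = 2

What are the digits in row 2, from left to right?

2, 7, 9

A1 = 5 − 2 = 3 completes the 5 down.
No cell is forced outright now. B1 can only be 6 or 7 (the digits allowed by both its 11 across and its 13 down). If B1 = 7: then C1 would have to be in {1} for the 11 across but in {2,3,4,5,6,7,8,9} for the 11 down — contradiction. So B1 = 6.
C1 = 11 − 9 = 2 completes the 11 across.
B2 = 13 − 6 = 7 completes the 13 down.
C2 = 18 − 9 = 9 completes the 18 across.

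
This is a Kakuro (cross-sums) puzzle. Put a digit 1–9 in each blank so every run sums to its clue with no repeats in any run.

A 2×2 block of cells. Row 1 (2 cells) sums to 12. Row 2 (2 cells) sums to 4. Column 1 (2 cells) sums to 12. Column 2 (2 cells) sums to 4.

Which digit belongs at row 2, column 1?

4 in 2 cells must be {1,3}.
The 12 across and the 4 down share only 3, so (1,2) = 3.
The 4 across and the 12 down share only 3, so (2,1) = 3.
(2,2) = 4 − 3 = 1 completes the 4 across.
(1,1) = 12 − 3 = 9 completes the 12 across.

3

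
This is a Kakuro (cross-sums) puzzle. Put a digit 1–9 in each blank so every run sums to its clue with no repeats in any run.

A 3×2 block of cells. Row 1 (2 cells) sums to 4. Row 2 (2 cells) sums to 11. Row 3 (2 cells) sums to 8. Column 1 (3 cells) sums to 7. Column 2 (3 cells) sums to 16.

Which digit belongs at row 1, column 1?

4 in 2 cells must be {1,3}; 7 in 3 cells must be {1,2,4}.
The 4 across and the 7 down share only 1, so (1,1) = 1.
(1,2) = 4 − 1 = 3 completes the 4 across.
Given what's placed, (3,1) must be 2 to fit the 8 across and 7 down.
(3,2) = 8 − 2 = 6 completes the 8 across.
(2,1) = 7 − 3 = 4 completes the 7 down.
(2,2) = 11 − 4 = 7 completes the 11 across.

1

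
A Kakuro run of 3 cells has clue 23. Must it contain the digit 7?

The only way to make 23 from 3 distinct digits is {6,8,9}, which does not contain 7.

No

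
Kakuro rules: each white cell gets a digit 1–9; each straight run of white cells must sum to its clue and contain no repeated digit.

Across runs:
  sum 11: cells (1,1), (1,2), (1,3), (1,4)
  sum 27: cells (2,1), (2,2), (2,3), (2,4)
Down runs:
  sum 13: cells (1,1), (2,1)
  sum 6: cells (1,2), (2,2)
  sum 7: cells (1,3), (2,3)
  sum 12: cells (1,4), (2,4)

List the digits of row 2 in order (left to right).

8, 4, 6, 9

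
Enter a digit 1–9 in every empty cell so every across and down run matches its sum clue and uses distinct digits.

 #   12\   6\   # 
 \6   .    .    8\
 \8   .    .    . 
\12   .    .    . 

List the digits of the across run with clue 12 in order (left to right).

3 2 7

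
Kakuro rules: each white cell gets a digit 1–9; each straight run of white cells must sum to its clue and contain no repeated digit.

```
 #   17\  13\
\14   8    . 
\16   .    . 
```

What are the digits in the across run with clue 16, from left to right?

16 in 2 cells must be {7,9}; 17 in 2 cells must be {8,9}.
R1C2 = 14 − 8 = 6 completes the 14 across.
R2C1 = 17 − 8 = 9 completes the 17 down.
R2C2 = 16 − 9 = 7 completes the 16 across.

9 7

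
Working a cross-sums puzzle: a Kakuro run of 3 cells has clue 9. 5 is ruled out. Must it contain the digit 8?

No

Counterexample: {1,2,6} sums to 9 under that restriction without using 8.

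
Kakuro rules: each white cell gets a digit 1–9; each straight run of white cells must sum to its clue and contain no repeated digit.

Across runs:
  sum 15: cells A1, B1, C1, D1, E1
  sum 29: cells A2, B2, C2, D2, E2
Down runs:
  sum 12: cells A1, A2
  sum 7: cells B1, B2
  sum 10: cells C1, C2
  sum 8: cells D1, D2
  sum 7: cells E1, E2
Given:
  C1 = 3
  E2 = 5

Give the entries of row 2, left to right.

15 in 5 cells must be {1,2,3,4,5}.
E1 = 7 − 5 = 2 completes the 7 down.
C2 = 10 − 3 = 7 completes the 10 down.
Nothing is forced directly, so branch on D1, whose candidates are 1 or 5. If D1 = 1: then D2 would have to be in {2,3,6,8,9} for the 29 across but in {7} for the 8 down — contradiction. So D1 = 5.
Given what's placed, A1 must be 4 to fit the 15 across and 12 down.
B1 = 15 − 14 = 1 completes the 15 across.
A2 = 12 − 4 = 8 completes the 12 down.
B2 = 7 − 1 = 6 completes the 7 down.
D2 = 29 − 26 = 3 completes the 29 across.

8 6 7 3 5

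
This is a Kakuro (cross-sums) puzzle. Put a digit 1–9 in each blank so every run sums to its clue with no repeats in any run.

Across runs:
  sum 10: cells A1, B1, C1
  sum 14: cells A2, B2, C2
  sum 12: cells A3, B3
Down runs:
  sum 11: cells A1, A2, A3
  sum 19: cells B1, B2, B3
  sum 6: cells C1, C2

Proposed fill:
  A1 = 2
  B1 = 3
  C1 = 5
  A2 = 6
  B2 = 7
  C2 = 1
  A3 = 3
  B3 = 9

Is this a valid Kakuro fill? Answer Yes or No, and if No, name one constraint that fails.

Yes

Across: 2+3+5=10; 6+7+1=14; 3+9=12. Down: 2+6+3=11; 3+7+9=19; 5+1=6. No digit repeats within any run.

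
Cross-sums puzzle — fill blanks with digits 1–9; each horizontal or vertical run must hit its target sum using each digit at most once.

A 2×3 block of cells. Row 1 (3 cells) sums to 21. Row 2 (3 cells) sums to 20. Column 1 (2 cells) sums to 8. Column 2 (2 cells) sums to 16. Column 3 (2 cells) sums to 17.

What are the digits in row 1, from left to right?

5 7 9

16 in 2 cells must be {7,9}; 17 in 2 cells must be {8,9}.
Nothing is forced directly, so branch on (1,2), whose candidates are 7 or 9. If (1,2) = 9: that forces (1,3) = 8, (2,2) = 7, (2,3) = 9, after which (1,1) would have to be in {4} for the 21 across but in {1,2,3,5,6,7} for the 8 down — contradiction. So (1,2) = 7.
(2,2) = 16 − 7 = 9 completes the 16 down.
Given what's placed, (2,3) must be 8 to fit the 20 across and 17 down.
(1,3) = 17 − 8 = 9 completes the 17 down.
(2,1) = 20 − 17 = 3 completes the 20 across.
(1,1) = 21 − 16 = 5 completes the 21 across.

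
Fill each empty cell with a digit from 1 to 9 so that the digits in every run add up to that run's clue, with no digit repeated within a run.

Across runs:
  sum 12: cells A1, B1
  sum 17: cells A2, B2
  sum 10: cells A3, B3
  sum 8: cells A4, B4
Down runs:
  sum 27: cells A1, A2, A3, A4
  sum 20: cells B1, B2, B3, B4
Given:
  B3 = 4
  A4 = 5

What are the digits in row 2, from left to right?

17 in 2 cells must be {8,9}.
Given what's placed, A2 must be 9 to fit the 17 across and 27 down.
B2 = 17 − 9 = 8 completes the 17 across.
A3 = 10 − 4 = 6 completes the 10 across.
B4 = 8 − 5 = 3 completes the 8 across.
A1 = 27 − 20 = 7 completes the 27 down.
B1 = 12 − 7 = 5 completes the 12 across.

9 8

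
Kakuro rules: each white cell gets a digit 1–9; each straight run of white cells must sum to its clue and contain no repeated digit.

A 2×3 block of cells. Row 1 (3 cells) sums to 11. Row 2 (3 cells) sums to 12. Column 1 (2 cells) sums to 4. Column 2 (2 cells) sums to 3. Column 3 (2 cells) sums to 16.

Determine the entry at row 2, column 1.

1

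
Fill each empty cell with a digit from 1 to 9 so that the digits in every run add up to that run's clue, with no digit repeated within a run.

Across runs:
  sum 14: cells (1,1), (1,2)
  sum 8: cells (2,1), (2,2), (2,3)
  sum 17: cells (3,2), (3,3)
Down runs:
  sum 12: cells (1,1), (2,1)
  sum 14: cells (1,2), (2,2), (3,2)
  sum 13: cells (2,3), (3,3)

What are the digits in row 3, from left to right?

17 in 2 cells must be {8,9}.
Nothing is forced directly, so branch on (2,3), whose candidates are 4 or 5. If (2,3) = 5: then (2,1) would have to be in {1,2} for the 8 across but in {3,4,5,7,8,9} for the 12 down — contradiction. So (2,3) = 4.
(2,1) = 3: the only remaining digit allowed by both the 8 across and the 12 down.
(2,2) = 8 − 7 = 1 completes the 8 across.
(3,3) = 13 − 4 = 9 completes the 13 down.
(1,1) = 12 − 3 = 9 completes the 12 down.
(1,2) = 14 − 9 = 5 completes the 14 across.
(3,2) = 17 − 9 = 8 completes the 17 across.

8, 9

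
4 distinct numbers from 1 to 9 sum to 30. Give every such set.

{6,7,8,9}

4 distinct digits from 1–9 sum between 10 and 30.
Only one set works: {6,7,8,9}.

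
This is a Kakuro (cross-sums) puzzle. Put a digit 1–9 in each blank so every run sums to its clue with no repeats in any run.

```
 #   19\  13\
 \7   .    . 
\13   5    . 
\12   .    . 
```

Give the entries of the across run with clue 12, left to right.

8 4

Given what's placed, R1C1 must be 6 to fit the 7 across and 19 down.
R1C2 = 7 − 6 = 1 completes the 7 across.
R2C2 = 13 − 5 = 8 completes the 13 across.
R3C1 = 19 − 11 = 8 completes the 19 down.
R3C2 = 12 − 8 = 4 completes the 12 across.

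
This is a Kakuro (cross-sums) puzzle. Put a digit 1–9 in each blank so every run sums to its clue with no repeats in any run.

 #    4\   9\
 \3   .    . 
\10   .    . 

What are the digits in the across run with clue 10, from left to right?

3 in 2 cells must be {1,2}; 4 in 2 cells must be {1,3}.
The 3 across and the 4 down share only 1, so R1C1 = 1.
R1C2 = 3 − 1 = 2 completes the 3 across.
R2C1 = 4 − 1 = 3 completes the 4 down.
R2C2 = 10 − 3 = 7 completes the 10 across.

3 7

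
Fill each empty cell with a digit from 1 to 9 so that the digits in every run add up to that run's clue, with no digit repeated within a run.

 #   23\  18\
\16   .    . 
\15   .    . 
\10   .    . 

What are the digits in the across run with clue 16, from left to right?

16 in 2 cells must be {7,9}; 23 in 3 cells must be {6,8,9}.
The 16 across and the 23 down share only 9, so R1C1 = 9.
R1C2 = 16 − 9 = 7 completes the 16 across.
Nothing is forced directly, so branch on R2C1, whose candidates are 6 or 8. If R2C1 = 8: then R2C2 would have to be in {7} for the 15 across but in {2,3,5,6,8,9} for the 18 down — contradiction. So R2C1 = 6.
R2C2 = 15 − 6 = 9 completes the 15 across.
R3C1 = 23 − 15 = 8 completes the 23 down.
R3C2 = 10 − 8 = 2 completes the 10 across.

9 7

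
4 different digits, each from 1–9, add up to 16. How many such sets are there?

4 distinct digits from 1–9 sum between 10 and 30.

8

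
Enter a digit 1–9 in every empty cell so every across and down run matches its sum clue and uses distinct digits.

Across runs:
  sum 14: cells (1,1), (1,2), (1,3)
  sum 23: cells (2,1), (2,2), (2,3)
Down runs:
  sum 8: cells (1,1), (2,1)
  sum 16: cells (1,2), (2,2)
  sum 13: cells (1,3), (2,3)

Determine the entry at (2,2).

9

23 in 3 cells must be {6,8,9}; 16 in 2 cells must be {7,9}.
The 23 across and the 8 down share only 6, so (2,1) = 6.
Given what's placed, (2,2) must be 9 to fit the 23 across and 16 down.
(2,3) = 23 − 15 = 8 completes the 23 across.
(1,1) = 8 − 6 = 2 completes the 8 down.
(1,2) = 16 − 9 = 7 completes the 16 down.
(1,3) = 14 − 9 = 5 completes the 14 across.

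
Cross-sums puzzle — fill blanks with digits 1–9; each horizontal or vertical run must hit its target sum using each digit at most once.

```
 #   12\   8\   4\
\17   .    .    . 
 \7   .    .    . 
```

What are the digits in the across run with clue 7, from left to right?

7 in 3 cells must be {1,2,4}; 4 in 2 cells must be {1,3}.
The 7 across and the 12 down share only 4, so R2C1 = 4.
Given what's placed, R2C3 must be 1 to fit the 7 across and 4 down.
R1C1 = 12 − 4 = 8 completes the 12 down.
R1C3 = 4 − 1 = 3 completes the 4 down.
R2C2 = 7 − 5 = 2 completes the 7 across.
R1C2 = 17 − 11 = 6 completes the 17 across.

4, 2, 1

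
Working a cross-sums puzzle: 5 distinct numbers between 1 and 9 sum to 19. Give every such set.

{1,2,3,4,9}; {1,2,3,5,8}; {1,2,3,6,7}; {1,2,4,5,7}; {1,3,4,5,6}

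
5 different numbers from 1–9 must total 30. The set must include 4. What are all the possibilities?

{2,4,7,8,9}; {3,4,6,8,9}; {4,5,6,7,8}

5 distinct digits from 1–9 sum between 15 and 35.
Keeping only sets containing 4.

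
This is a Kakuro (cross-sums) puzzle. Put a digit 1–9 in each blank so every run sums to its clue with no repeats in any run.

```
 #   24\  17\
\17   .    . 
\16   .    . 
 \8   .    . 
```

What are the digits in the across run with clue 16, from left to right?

17 in 2 cells must be {8,9}; 16 in 2 cells must be {7,9}; 24 in 3 cells must be {7,8,9}.
The 8 across and the 24 down share only 7, so R3C1 = 7.
R3C2 = 8 − 7 = 1 completes the 8 across.
Given what's placed, R1C2 must be 9 to fit the 17 across and 17 down.
R2C1 = 9: the only remaining digit allowed by both the 16 across and the 24 down.
R2C2 = 16 − 9 = 7 completes the 16 across.
R1C1 = 17 − 9 = 8 completes the 17 across.

9, 7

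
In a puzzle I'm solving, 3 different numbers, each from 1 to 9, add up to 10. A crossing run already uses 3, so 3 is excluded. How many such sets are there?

2

3 distinct digits from 1–9 sum between 6 and 24.
Dropping sets that contain 3.
Enumerating: {1,2,7}, {1,4,5}.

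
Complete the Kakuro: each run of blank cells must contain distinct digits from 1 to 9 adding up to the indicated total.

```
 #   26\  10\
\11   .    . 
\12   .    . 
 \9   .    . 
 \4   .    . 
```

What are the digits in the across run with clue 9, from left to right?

6 3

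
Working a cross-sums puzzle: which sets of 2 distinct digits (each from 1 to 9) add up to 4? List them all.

{1,3}

2 distinct digits from 1–9 sum between 3 and 17.
Only one set works: {1,3}.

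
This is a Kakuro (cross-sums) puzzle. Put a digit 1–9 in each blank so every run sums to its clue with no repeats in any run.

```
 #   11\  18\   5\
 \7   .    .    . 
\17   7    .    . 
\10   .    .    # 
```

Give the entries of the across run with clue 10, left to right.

7 in 3 cells must be {1,2,4}.
R1C1 = 1: the only remaining digit allowed by both the 7 across and the 11 down.
R3C1 = 11 − 8 = 3 completes the 11 down.
R3C2 = 10 − 3 = 7 completes the 10 across.
R1C2 = 2: the only remaining digit allowed by both the 7 across and the 18 down.
R1C3 = 7 − 3 = 4 completes the 7 across.
R2C2 = 18 − 9 = 9 completes the 18 down.
R2C3 = 17 − 16 = 1 completes the 17 across.

3 7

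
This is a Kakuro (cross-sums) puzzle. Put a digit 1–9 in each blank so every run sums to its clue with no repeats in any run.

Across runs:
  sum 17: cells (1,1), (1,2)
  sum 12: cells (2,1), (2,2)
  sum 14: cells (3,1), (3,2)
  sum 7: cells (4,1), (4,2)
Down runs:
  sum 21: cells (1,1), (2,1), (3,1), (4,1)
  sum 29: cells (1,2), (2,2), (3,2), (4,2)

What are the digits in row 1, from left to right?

8, 9

17 in 2 cells must be {8,9}; 29 in 4 cells must be {5,7,8,9}.
Only 5 fits (4,2) under both its across sum 7 and down sum 29.
(4,1) = 7 − 5 = 2 completes the 7 across.
Nothing is forced directly, so branch on (1,1), whose candidates are 8 or 9. If (1,1) = 9: that forces (1,2) = 8, (3,1) = 6, after which (3,2) would have to be in {8} for the 14 across but in {7,9} for the 29 down — contradiction. So (1,1) = 8.
(1,2) = 17 − 8 = 9 completes the 17 across.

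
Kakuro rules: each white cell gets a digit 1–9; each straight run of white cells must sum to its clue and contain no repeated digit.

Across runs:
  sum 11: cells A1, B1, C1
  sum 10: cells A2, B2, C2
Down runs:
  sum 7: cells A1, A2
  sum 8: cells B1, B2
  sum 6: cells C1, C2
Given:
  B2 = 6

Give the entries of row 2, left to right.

3 6 1

B1 = 8 − 6 = 2 completes the 8 down.
Given what's placed, C2 must be 1 to fit the 10 across and 6 down.
C1 = 6 − 1 = 5 completes the 6 down.
A2 = 10 − 7 = 3 completes the 10 across.
A1 = 11 − 7 = 4 completes the 11 across.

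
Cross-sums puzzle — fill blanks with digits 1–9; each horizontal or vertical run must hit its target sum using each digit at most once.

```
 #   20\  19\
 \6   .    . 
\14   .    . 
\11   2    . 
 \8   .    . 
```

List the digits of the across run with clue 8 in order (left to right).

5 3

R3C2 = 11 − 2 = 9 completes the 11 across.
Nothing is forced directly, so branch on R2C2, whose candidates are 5 or 6. If R2C2 = 6: that forces R1C2 = 1, R2C1 = 8, R4C2 = 3, after which R1C1 would have to be in {5} for the 6 across but in {1,3,4,6,7,9} for the 20 down — contradiction. So R2C2 = 5.
R2C1 = 14 − 5 = 9 completes the 14 across.
Nothing is forced directly, so branch on R1C1, whose candidates are 1 or 4 or 5. If R1C1 = 1: then R1C2 would have to be in {5} for the 6 across but in {1,2,3,4} for the 19 down — contradiction. If R1C1 = 5: that forces R1C2 = 1, after which R4C1 would have to be in {1,2,3,5,6,7} for the 8 across but in {4} for the 20 down — contradiction. So R1C1 = 4.
R1C2 = 6 − 4 = 2 completes the 6 across.
R4C1 = 20 − 15 = 5 completes the 20 down.
R4C2 = 8 − 5 = 3 completes the 8 across.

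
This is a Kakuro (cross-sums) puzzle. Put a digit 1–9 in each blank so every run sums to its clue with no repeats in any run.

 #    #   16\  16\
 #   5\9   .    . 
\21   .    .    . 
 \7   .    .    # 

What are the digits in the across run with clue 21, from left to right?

4 8 9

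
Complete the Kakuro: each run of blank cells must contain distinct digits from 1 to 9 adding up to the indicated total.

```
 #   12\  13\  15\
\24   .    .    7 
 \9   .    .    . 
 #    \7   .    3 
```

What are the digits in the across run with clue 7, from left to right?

24 in 3 cells must be {7,8,9}.
R2C3 = 15 − 10 = 5 completes the 15 down.
R3C2 = 7 − 3 = 4 completes the 7 across.
R1C2 = 8: the only remaining digit allowed by both the 24 across and the 13 down.
R2C1 = 3: the only remaining digit allowed by both the 9 across and the 12 down.
R2C2 = 9 − 8 = 1 completes the 9 across.
R1C1 = 24 − 15 = 9 completes the 24 across.

4 3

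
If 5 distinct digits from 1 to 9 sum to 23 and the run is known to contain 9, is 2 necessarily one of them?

No

Counterexample: {1,3,4,6,9} sums to 23 under that restriction without using 2.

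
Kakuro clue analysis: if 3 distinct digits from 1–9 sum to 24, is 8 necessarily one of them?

Yes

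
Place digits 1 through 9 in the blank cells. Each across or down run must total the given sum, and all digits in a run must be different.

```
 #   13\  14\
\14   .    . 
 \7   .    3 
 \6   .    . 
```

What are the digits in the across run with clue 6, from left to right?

1, 5

R2C1 = 7 − 3 = 4 completes the 7 across.
Nothing is forced directly, so branch on R1C1, whose candidates are 6 or 8. If R1C1 = 6: then R1C2 would have to be in {8} for the 14 across but in {2,4,5,6,7,9} for the 14 down — contradiction. So R1C1 = 8.
R1C2 = 14 − 8 = 6 completes the 14 across.
R3C1 = 13 − 12 = 1 completes the 13 down.
R3C2 = 6 − 1 = 5 completes the 6 across.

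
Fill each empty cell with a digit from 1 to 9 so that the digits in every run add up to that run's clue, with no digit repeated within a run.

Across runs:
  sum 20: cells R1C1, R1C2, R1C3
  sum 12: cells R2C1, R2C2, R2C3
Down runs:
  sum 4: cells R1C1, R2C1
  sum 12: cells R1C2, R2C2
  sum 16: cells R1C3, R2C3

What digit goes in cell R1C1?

3

4 in 2 cells must be {1,3}; 16 in 2 cells must be {7,9}.
The 20 across and the 4 down share only 3, so R1C1 = 3.
Given what's placed, R1C3 must be 9 to fit the 20 across and 16 down.
R2C1 = 4 − 3 = 1 completes the 4 down.
R2C3 = 16 − 9 = 7 completes the 16 down.
R1C2 = 20 − 12 = 8 completes the 20 across.
R2C2 = 12 − 8 = 4 completes the 12 across.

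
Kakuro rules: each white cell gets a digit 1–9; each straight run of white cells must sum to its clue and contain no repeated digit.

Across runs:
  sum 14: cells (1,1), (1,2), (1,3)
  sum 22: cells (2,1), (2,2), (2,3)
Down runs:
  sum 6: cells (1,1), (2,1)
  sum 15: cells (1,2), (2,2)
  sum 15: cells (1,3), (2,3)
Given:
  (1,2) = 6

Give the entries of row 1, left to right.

1 6 7

Given what's placed, (1,3) must be 7 to fit the 14 across and 15 down.
Only 5 fits (2,1) under both its across sum 22 and down sum 6.
(2,2) = 15 − 6 = 9 completes the 15 down.
(2,3) = 22 − 14 = 8 completes the 22 across.
(1,1) = 14 − 13 = 1 completes the 14 across.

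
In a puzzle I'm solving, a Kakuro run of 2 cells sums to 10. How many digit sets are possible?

4

2 distinct digits from 1–9 sum between 3 and 17.
Enumerating: {1,9}, {2,8}, {3,7}, {4,6}.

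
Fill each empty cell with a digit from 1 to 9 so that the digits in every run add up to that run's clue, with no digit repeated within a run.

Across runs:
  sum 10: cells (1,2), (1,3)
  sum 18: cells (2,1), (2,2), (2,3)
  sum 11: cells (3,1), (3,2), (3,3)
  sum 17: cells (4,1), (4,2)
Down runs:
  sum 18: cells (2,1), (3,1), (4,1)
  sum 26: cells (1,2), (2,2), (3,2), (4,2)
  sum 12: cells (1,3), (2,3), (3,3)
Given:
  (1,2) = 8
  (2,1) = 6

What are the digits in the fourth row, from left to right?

17 in 2 cells must be {8,9}.
(1,3) = 10 − 8 = 2 completes the 10 across.
(4,2) = 9: the only remaining digit allowed by both the 17 across and the 26 down.
(4,1) = 17 − 9 = 8 completes the 17 across.

8 9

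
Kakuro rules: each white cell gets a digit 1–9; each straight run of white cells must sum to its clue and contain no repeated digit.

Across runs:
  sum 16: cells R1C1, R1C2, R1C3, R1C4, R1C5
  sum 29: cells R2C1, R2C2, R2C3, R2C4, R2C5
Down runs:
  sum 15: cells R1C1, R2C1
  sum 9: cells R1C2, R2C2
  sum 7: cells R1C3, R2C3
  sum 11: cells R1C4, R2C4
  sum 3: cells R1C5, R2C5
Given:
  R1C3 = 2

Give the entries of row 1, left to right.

6 3 2 4 1

16 in 5 cells must be {1,2,3,4,6}; 3 in 2 cells must be {1,2}.
R1C1 = 6: the only remaining digit allowed by both the 16 across and the 15 down.
R1C5 = 1: the only remaining digit allowed by both the 16 across and the 3 down.
R2C1 = 15 − 6 = 9 completes the 15 down.
R2C3 = 7 − 2 = 5 completes the 7 down.
R2C5 = 3 − 1 = 2 completes the 3 down.
No cell is forced outright now. R2C2 can only be 6 or 7 (the digits allowed by both its 29 across and its 9 down). If R2C2 = 7: then R1C2 would have to be in {3,4} for the 16 across but in {2} for the 9 down — contradiction. So R2C2 = 6.
R1C2 = 9 − 6 = 3 completes the 9 down.
R1C4 = 16 − 12 = 4 completes the 16 across.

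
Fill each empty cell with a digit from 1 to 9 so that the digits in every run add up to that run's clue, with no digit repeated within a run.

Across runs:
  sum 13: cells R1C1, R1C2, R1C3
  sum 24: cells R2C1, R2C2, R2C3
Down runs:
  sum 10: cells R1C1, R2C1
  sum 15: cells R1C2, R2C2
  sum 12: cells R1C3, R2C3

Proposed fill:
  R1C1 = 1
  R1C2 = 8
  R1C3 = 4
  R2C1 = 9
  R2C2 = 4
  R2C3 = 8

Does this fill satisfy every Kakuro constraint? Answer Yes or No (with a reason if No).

No — the down run R1C2–R2C2 sums to 12, not 15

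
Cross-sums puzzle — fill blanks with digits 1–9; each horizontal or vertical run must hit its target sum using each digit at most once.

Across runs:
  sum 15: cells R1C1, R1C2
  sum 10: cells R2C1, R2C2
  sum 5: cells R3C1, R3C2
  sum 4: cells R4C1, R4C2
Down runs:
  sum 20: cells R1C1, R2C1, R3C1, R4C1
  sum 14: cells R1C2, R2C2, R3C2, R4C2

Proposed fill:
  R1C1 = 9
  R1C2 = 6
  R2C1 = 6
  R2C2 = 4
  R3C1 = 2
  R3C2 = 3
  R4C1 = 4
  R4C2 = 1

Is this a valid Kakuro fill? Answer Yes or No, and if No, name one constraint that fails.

No — the across run R4C1–R4C2 sums to 5, not 4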